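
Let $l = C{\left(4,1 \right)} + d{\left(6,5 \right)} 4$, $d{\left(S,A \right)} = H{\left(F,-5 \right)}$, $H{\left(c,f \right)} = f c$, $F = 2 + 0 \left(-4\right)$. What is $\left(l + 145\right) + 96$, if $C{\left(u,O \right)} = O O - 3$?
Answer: $199$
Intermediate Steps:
$F = 2$ ($F = 2 + 0 = 2$)
$H{\left(c,f \right)} = c f$
$d{\left(S,A \right)} = -10$ ($d{\left(S,A \right)} = 2 \left(-5\right) = -10$)
$C{\left(u,O \right)} = -3 + O^{2}$ ($C{\left(u,O \right)} = O^{2} - 3 = -3 + O^{2}$)
$l = -42$ ($l = \left(-3 + 1^{2}\right) - 40 = \left(-3 + 1\right) - 40 = -2 - 40 = -42$)
$\left(l + 145\right) + 96 = \left(-42 + 145\right) + 96 = 103 + 96 = 199$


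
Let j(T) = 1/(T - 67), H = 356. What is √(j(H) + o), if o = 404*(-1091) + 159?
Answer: 6*I*√3537079/17 ≈ 663.78*I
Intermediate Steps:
o = -440605 (o = -440764 + 159 = -440605)
j(T) = 1/(-67 + T)
√(j(H) + o) = √(1/(-67 + 356) - 440605) = √(1/289 - 440605) = √(-127334844/289) = 6*I*√3537079/17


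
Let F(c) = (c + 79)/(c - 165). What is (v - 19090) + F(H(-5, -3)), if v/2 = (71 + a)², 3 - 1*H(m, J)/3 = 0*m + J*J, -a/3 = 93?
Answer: 202313/3 ≈ 67438.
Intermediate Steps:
a = -279 (a = -3*93 = -279)
H(m, J) = 9 - 3*J² (H(m, J) = 9 - 3*(0*m + J*J) = 9 - 3*(0 + J²) = 9 - 3*J²)
v = 86528 (v = 2*(71 - 279)² = 2*(-208)² = 2*43264 = 86528)
F(c) = (79 + c)/(-165 + c)
(v - 19090) + F(H(-5, -3)) = (86528 - 19090) + (79 + (9 - 3*(-3)²))/(-165 + (9 - 3*(-3)²)) = 67438 + (79 + (9 - 3*9))/(-165 + (9 - 3*9)) = 67438 + (79 + (9 - 27))/(-165 + (9 - 27)) = 67438 + (79 - 18)/(-165 - 18) = 67438 + 61/(-183) = 67438 - 1/183*61 = 67438 - ⅓ = 202313/3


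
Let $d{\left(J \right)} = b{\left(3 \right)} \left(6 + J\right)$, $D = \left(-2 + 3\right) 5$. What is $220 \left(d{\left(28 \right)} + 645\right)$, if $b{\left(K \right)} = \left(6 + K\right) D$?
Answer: $478500$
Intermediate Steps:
$D = 5$ ($D = 1 \cdot 5 = 5$)
$b{\left(K \right)} = 30 + 5 K$ ($b{\left(K \right)} = \left(6 + K\right) 5 = 30 + 5 K$)
$d{\left(J \right)} = 270 + 45 J$ ($d{\left(J \right)} = \left(30 + 5 \cdot 3\right) \left(6 + J\right) = \left(30 + 15\right) \left(6 + J\right) = 45 \left(6 + J\right) = 270 + 45 J$)
$220 \left(d{\left(28 \right)} + 645\right) = 220 \left(\left(270 + 45 \cdot 28\right) + 645\right) = 220 \left(\left(270 + 1260\right) + 645\right) = 220 \left(1530 + 645\right) = 220 \cdot 2175 = 478500$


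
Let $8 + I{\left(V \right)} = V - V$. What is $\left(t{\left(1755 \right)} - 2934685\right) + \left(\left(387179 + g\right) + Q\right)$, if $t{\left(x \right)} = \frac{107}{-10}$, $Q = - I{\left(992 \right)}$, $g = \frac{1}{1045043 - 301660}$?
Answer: $- \frac{18937746599311}{7433830} \approx -2.5475 \cdot 10^{6}$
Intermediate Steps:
$I{\left(V \right)} = -8$ ($I{\left(V \right)} = -8 + \left(V - V\right) = -8 + 0 = -8$)
$g = \frac{1}{743383} \approx 1.3452 \cdot 10^{-6}$
$Q = 8$ ($Q = \left(-1\right) \left(-8\right) = 8$)
$t{\left(x \right)} = - \frac{107}{10}$ ($t{\left(x \right)} = 107 \left(- \frac{1}{10}\right) = - \frac{107}{10}$)
$\left(t{\left(1755 \right)} - 2934685\right) + \left(\left(387179 + g\right) + Q\right) = \left(- \frac{107}{10} - 2934685\right) + \left(\left(387179 + \frac{1}{743383}\right) + 8\right) = - \frac{29346957}{10} + \left(\frac{287822286558}{743383} + 8\right) = - \frac{29346957}{10} + \frac{287828233622}{743383} = - \frac{18937746599311}{7433830}$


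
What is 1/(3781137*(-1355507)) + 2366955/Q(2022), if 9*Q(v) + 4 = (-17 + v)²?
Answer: 12131490967247790676/2289338385752920071 ≈ 5.2991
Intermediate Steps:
Q(v) = -4/9 + (-17 + v)²/9
1/(3781137*(-1355507)) + 2366955/Q(2022) = 1/(3781137*(-1355507)) + 2366955/(-4/9 + (-17 + 2022)²/9) = (1/3781137)*(-1/1355507) + 2366955/(-4/9 + (⅑)*2005²) = -1/5125357671459 + 2366955/(-4/9 + (⅑)*4020025) = -1/5125357671459 + 2366955/(-4/9 + 4020025/9) = -1/5125357671459 + 2366955/446669 = 12131490967247790676/2289338385752920071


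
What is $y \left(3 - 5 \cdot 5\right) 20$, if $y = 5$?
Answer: $-2200$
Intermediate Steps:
$y \left(3 - 5 \cdot 5\right) 20 = 5 \left(3 - 5 \cdot 5\right) 20 = 5 \left(3 - 25\right) 20 = 5 \left(-22\right) 20 = \left(-110\right) 20 = -2200$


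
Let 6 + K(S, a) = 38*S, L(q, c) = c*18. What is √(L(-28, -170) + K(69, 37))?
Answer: 2*I*√111 ≈ 21.071*I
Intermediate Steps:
L(q, c) = 18*c
K(S, a) = -6 + 38*S
√(L(-28, -170) + K(69, 37)) = √(18*(-170) + (-6 + 38*69)) = √(-3060 + (-6 + 2622)) = √(-3060 + 2616) = √(-444) = 2*I*√111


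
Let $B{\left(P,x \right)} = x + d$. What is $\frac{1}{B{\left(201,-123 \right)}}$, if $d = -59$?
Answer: $- \frac{1}{182} \approx -0.0054945$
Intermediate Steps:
$B{\left(P,x \right)} = -59 + x$ ($B{\left(P,x \right)} = x - 59 = -59 + x$)
$\frac{1}{B{\left(201,-123 \right)}} = \frac{1}{-59 - 123} = \frac{1}{-182} = - \frac{1}{182}$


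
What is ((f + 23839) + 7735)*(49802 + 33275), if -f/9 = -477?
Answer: 2979722759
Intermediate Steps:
f = 4293 (f = -9*(-477) = 4293)
((f + 23839) + 7735)*(49802 + 33275) = ((4293 + 23839) + 7735)*(49802 + 33275) = (28132 + 7735)*83077 = 35867*83077 = 2979722759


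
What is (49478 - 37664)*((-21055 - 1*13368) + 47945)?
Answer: 159748908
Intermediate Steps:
(49478 - 37664)*((-21055 - 1*13368) + 47945) = 11814*((-21055 - 13368) + 47945) = 11814*(-34423 + 47945) = 11814*13522 = 159748908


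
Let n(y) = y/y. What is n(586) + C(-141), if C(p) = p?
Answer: -140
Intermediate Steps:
n(y) = 1
n(586) + C(-141) = 1 - 141 = -140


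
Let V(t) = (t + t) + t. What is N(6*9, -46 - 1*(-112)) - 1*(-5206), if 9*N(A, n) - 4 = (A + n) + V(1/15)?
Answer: 26099/5 ≈ 5219.8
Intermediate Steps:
V(t) = 3*t (V(t) = 2*t + t = 3*t)
N(A, n) = 7/15 + A/9 + n/9 (N(A, n) = 4/9 + ((A + n) + 3/15)/9 = 4/9 + ((A + n) + 3*(1/15))/9 = 4/9 + ((A + n) + ⅕)/9 = 4/9 + (⅕ + A + n)/9 = 4/9 + (1/45 + A/9 + n/9) = 7/15 + A/9 + n/9)
N(6*9, -46 - 1*(-112)) - 1*(-5206) = (7/15 + (6*9)/9 + (-46 - 1*(-112))/9) - 1*(-5206) = (7/15 + (⅑)*54 + (-46 + 112)/9) + 5206 = (7/15 + 6 + (⅑)*66) + 5206 = (7/15 + 6 + 22/3) + 5206 = 69/5 + 5206 = 26099/5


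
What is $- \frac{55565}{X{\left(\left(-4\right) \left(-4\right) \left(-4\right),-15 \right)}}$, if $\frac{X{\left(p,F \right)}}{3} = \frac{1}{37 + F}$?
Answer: $- \frac{1222430}{3} \approx -4.0748 \cdot 10^{5}$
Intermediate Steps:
$X{\left(p,F \right)} = \frac{3}{37 + F}$
$- \frac{55565}{X{\left(\left(-4\right) \left(-4\right) \left(-4\right),-15 \right)}} = - \frac{55565}{3 \frac{1}{37 - 15}} = - \frac{55565}{3 \cdot \frac{1}{22}} = - \frac{55565}{\frac{3}{22}} = \left(-55565\right) \frac{22}{3} = - \frac{1222430}{3}$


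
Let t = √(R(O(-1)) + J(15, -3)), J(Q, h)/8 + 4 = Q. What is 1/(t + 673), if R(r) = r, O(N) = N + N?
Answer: 673/452843 - √86/452843 ≈ 0.0014657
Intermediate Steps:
O(N) = 2*N
J(Q, h) = -32 + 8*Q
t = √86 (t = √(2*(-1) + (-32 + 8*15)) = √(-2 + (-32 + 120)) = √(-2 + 88) = √86 ≈ 9.2736)
1/(t + 673) = 1/(√86 + 673) = 1/(673 + √86)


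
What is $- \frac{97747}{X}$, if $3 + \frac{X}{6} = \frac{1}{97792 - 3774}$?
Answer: $\frac{4594988723}{846159} \approx 5430.4$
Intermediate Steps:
$X = - \frac{846159}{47009}$ ($X = -18 + \frac{6}{97792 - 3774} = -18 + \frac{6}{94018} = -18 + 6 \cdot \frac{1}{94018} = -18 + \frac{3}{47009} = - \frac{846159}{47009} \approx -18.0$)
$- \frac{97747}{X} = - \frac{97747}{- \frac{846159}{47009}} = \left(-97747\right) \left(- \frac{47009}{846159}\right) = \frac{4594988723}{846159}$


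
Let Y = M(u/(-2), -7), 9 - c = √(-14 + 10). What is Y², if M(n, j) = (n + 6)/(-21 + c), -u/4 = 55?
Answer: 3364/(6 + I)² ≈ 86.004 - 29.487*I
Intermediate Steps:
u = -220 (u = -4*55 = -220)
c = 9 - 2*I (c = 9 - √(-14 + 10) = 9 - √(-4) = 9 - 2*I ≈ 9.0 - 2.0*I)
M(n, j) = (-12 + 2*I)*(6 + n)/148 (M(n, j) = (n + 6)/(-21 + (9 - 2*I)) = (6 + n)/(-12 - 2*I) = (6 + n)*((-12 + 2*I)/148) = (-12 + 2*I)*(6 + n)/148)
Y = -348/37 + 58*I/37 (Y = -(6 - 220/(-2))*(6 - I)/74 = -(6 - 220*(-½))*(6 - I)/74 = -(6 + 110)*(6 - I)/74 = -1/74*116*(6 - I) = -348/37 + 58*I/37 ≈ -9.4054 + 1.5676*I)
Y² = (-348/37 + 58*I/37)²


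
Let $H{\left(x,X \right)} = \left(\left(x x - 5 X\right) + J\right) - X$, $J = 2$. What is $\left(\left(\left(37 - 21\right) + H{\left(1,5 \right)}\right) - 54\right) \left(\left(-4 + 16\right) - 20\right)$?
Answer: $520$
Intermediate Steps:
$H{\left(x,X \right)} = 2 + x^{2} - 6 X$ ($H{\left(x,X \right)} = \left(\left(x x - 5 X\right) + 2\right) - X = \left(\left(x^{2} - 5 X\right) + 2\right) - X = \left(2 + x^{2} - 5 X\right) - X = 2 + x^{2} - 6 X$)
$\left(\left(\left(37 - 21\right) + H{\left(1,5 \right)}\right) - 54\right) \left(\left(-4 + 16\right) - 20\right) = \left(\left(\left(37 - 21\right) + \left(2 + 1^{2} - 30\right)\right) - 54\right) \left(\left(-4 + 16\right) - 20\right) = \left(\left(16 + \left(2 + 1 - 30\right)\right) - 54\right) \left(12 - 20\right) = \left(\left(16 - 27\right) - 54\right) \left(-8\right) = \left(-11 - 54\right) \left(-8\right) = \left(-65\right) \left(-8\right) = 520$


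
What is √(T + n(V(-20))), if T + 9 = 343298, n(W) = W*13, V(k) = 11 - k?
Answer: 6*√9547 ≈ 586.25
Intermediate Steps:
n(W) = 13*W
T = 343289 (T = -9 + 343298 = 343289)
√(T + n(V(-20))) = √(343289 + 13*(11 - 1*(-20))) = √(343289 + 13*(11 + 20)) = √(343289 + 13*31) = √(343289 + 403) = √343692 = 6*√9547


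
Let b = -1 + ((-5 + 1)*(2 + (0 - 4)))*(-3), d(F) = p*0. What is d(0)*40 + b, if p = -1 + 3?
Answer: -25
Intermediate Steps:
p = 2
d(F) = 0 (d(F) = 2*0 = 0)
b = -25 (b = -1 - 4*(2 - 4)*(-3) = -1 - 4*(-2)*(-3) = -1 + 8*(-3) = -1 - 24 = -25)
d(0)*40 + b = 0*40 - 25 = 0 - 25 = -25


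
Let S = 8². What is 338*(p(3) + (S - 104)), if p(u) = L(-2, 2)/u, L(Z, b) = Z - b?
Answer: -41912/3 ≈ -13971.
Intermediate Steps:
S = 64
p(u) = -4/u (p(u) = (-2 - 1*2)/u = (-2 - 2)/u = -4/u)
338*(p(3) + (S - 104)) = 338*(-4/3 + (64 - 104)) = 338*(-4*⅓ - 40) = 338*(-4/3 - 40) = 338*(-124/3) = -41912/3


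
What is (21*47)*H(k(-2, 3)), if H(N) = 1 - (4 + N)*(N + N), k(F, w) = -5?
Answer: -8883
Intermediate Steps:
H(N) = 1 - 2*N*(4 + N) (H(N) = 1 - (4 + N)*2*N = 1 - 2*N*(4 + N))
(21*47)*H(k(-2, 3)) = (21*47)*(1 - 8*(-5) - 2*(-5)**2) = 987*(1 + 40 - 2*25) = 987*(1 + 40 - 50) = 987*(-9) = -8883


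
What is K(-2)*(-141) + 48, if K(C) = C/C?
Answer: -93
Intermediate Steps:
K(C) = 1
K(-2)*(-141) + 48 = 1*(-141) + 48 = -141 + 48 = -93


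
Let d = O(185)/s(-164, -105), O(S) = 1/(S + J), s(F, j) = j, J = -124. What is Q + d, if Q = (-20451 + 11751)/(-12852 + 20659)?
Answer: -55731307/50003835 ≈ -1.1145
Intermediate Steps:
O(S) = 1/(-124 + S) (O(S) = 1/(S - 124) = 1/(-124 + S))
d = -1/6405 (d = 1/((-124 + 185)*(-105)) = -1/105/61 = (1/61)*(-1/105) = -1/6405 ≈ -0.00015613)
Q = -8700/7807 ≈ -1.1144
Q + d = -8700/7807 - 1/6405 = -55731307/50003835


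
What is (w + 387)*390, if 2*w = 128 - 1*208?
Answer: 135330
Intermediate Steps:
w = -40 (w = (128 - 1*208)/2 = (128 - 208)/2 = (1/2)*(-80) = -40)
(w + 387)*390 = (-40 + 387)*390 = 347*390 = 135330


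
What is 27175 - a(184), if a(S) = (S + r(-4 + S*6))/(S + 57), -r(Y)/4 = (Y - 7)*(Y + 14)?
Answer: 11419399/241 ≈ 47383.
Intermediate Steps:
r(Y) = -4*(-7 + Y)*(14 + Y) (r(Y) = -4*(Y - 7)*(Y + 14) = -4*(-7 + Y)*(14 + Y))
a(S) = (504 - 167*S - 4*(-4 + 6*S)²)/(57 + S) (a(S) = (S + (392 - 28*(-4 + S*6) - 4*(-4 + S*6)²))/(S + 57) = (S + (392 - 28*(-4 + 6*S) - 4*(-4 + 6*S)²))/(57 + S) = (S + (392 + (112 - 168*S) - 4*(-4 + 6*S)²))/(57 + S) = (S + (504 - 168*S - 4*(-4 + 6*S)²))/(57 + S) = (504 - 167*S - 4*(-4 + 6*S)²)/(57 + S))
27175 - a(184) = 27175 - (440 - 144*184² + 25*184)/(57 + 184) = 27175 - (440 - 144*33856 + 4600)/241 = 27175 - (440 - 4875264 + 4600)/241 = 27175 - (-4870224)/241 = 27175 - 1*(-4870224/241) = 27175 + 4870224/241 = 11419399/241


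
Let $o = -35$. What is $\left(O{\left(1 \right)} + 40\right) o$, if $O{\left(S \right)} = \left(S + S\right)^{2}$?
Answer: $-1540$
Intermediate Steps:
$O{\left(S \right)} = 4 S^{2}$ ($O{\left(S \right)} = \left(2 S\right)^{2} = 4 S^{2}$)
$\left(O{\left(1 \right)} + 40\right) o = \left(4 \cdot 1^{2} + 40\right) \left(-35\right) = \left(4 \cdot 1 + 40\right) \left(-35\right) = \left(4 + 40\right) \left(-35\right) = 44 \left(-35\right) = -1540$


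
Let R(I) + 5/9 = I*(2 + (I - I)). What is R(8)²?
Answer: 19321/81 ≈ 238.53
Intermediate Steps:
R(I) = -5/9 + 2*I (R(I) = -5/9 + I*(2 + (I - I)) = -5/9 + I*(2 + 0) = -5/9 + I*2 = -5/9 + 2*I)
R(8)² = (-5/9 + 2*8)² = (-5/9 + 16)² = (139/9)² = 19321/81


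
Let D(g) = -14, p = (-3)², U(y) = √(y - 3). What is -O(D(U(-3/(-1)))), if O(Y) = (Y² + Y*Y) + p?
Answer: -401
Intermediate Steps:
U(y) = √(-3 + y)
p = 9
O(Y) = 9 + 2*Y² (O(Y) = (Y² + Y*Y) + 9 = (Y² + Y²) + 9 = 2*Y² + 9 = 9 + 2*Y²)
-O(D(U(-3/(-1)))) = -(9 + 2*(-14)²) = -(9 + 2*196) = -(9 + 392) = -1*401 = -401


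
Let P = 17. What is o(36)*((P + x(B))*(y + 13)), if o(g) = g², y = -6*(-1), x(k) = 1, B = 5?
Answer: 443232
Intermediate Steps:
y = 6
o(36)*((P + x(B))*(y + 13)) = 36²*((17 + 1)*(6 + 13)) = 1296*(18*19) = 1296*342 = 443232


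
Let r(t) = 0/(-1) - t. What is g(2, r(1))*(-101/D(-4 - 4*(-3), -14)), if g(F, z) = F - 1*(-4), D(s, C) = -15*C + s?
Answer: -303/109 ≈ -2.7798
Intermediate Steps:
D(s, C) = s - 15*C
r(t) = -t (r(t) = 0*(-1) - t = 0 - t = -t)
g(F, z) = 4 + F (g(F, z) = F + 4 = 4 + F)
g(2, r(1))*(-101/D(-4 - 4*(-3), -14)) = (4 + 2)*(-101/((-4 - 4*(-3)) - 15*(-14))) = 6*(-101/((-4 + 12) + 210)) = 6*(-101/(8 + 210)) = 6*(-101/218) = -303/109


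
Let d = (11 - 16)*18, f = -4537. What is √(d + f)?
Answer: I*√4627 ≈ 68.022*I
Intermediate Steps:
d = -90 (d = -5*18 = -90)
√(d + f) = √(-90 - 4537) = √(-4627) = I*√4627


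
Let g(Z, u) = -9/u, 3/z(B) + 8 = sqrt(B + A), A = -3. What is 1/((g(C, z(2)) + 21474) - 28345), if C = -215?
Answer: -6847/46881418 + 3*I/46881418 ≈ -0.00014605 + 6.3991e-8*I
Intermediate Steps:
z(B) = 3/(-8 + sqrt(-3 + B)) (z(B) = 3/(-8 + sqrt(B - 3)) = 3/(-8 + sqrt(-3 + B)))
1/((g(C, z(2)) + 21474) - 28345) = 1/((-(-24 + 3*sqrt(-3 + 2)) + 21474) - 28345) = 1/((-(-24 + 3*I) + 21474) - 28345) = 1/((-9*(-8/3 + I/3) + 21474) - 28345) = 1/(((24 - 3*I) + 21474) - 28345) = 1/((21498 - 3*I) - 28345) = 1/(-6847 - 3*I) = (-6847 + 3*I)/46881418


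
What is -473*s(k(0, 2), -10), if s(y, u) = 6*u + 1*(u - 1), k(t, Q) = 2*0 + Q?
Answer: 33583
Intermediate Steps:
k(t, Q) = Q (k(t, Q) = 0 + Q = Q)
s(y, u) = -1 + 7*u (s(y, u) = 6*u + 1*(-1 + u) = 6*u + (-1 + u) = -1 + 7*u)
-473*s(k(0, 2), -10) = -473*(-1 + 7*(-10)) = -473*(-1 - 70) = -473*(-71) = 33583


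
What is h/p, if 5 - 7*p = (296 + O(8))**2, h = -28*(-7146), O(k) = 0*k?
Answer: -1400616/87611 ≈ -15.987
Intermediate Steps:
O(k) = 0
h = 200088
p = -87611/7 (p = 5/7 - (296 + 0)**2/7 = 5/7 - 1/7*296**2 = 5/7 - 1/7*87616 = 5/7 - 87616/7 = -87611/7 ≈ -12516.)
h/p = 200088/(-87611/7) = 200088*(-7/87611) = -1400616/87611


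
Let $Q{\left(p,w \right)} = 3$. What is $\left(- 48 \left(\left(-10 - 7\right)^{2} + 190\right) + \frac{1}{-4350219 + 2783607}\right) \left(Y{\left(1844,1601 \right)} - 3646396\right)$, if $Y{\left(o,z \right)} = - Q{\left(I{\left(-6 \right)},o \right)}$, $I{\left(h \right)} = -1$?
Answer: $\frac{131341625958528895}{1566612} \approx 8.3838 \cdot 10^{10}$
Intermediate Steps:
$Y{\left(o,z \right)} = -3$ ($Y{\left(o,z \right)} = \left(-1\right) 3 = -3$)
$\left(- 48 \left(\left(-10 - 7\right)^{2} + 190\right) + \frac{1}{-4350219 + 2783607}\right) \left(Y{\left(1844,1601 \right)} - 3646396\right) = \left(- 48 \left(\left(-10 - 7\right)^{2} + 190\right) + \frac{1}{-4350219 + 2783607}\right) \left(-3 - 3646396\right) = \left(- 48 \left(\left(-17\right)^{2} + 190\right) + \frac{1}{-1566612}\right) \left(-3646399\right) = \left(- 48 \left(289 + 190\right) - \frac{1}{1566612}\right) \left(-3646399\right) = \left(\left(-48\right) 479 - \frac{1}{1566612}\right) \left(-3646399\right) = \left(-22992 - \frac{1}{1566612}\right) \left(-3646399\right) = \left(- \frac{36019543105}{1566612}\right) \left(-3646399\right) = \frac{131341625958528895}{1566612}$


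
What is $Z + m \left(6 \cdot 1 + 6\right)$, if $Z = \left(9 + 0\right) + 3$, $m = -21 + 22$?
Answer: $24$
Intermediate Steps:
$m = 1$
$Z = 12$ ($Z = 9 + 3 = 12$)
$Z + m \left(6 \cdot 1 + 6\right) = 12 + 1 \left(6 \cdot 1 + 6\right) = 12 + 1 \left(6 + 6\right) = 12 + 1 \cdot 12 = 12 + 12 = 24$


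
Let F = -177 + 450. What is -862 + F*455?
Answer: 123353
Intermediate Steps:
F = 273
-862 + F*455 = -862 + 273*455 = -862 + 124215 = 123353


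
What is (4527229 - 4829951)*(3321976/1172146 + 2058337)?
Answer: -365184870883825258/586073 ≈ -6.2310e+11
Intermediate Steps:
(4527229 - 4829951)*(3321976/1172146 + 2058337) = -302722*(3321976*(1/1172146) + 2058337) = -302722*(1660988/586073 + 2058337) = -302722*1206337401589/586073 = -365184870883825258/586073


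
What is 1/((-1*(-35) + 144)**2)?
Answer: 1/32041 ≈ 3.1210e-5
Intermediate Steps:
1/((-1*(-35) + 144)**2) = 1/((35 + 144)**2) = 1/(179**2) = 1/32041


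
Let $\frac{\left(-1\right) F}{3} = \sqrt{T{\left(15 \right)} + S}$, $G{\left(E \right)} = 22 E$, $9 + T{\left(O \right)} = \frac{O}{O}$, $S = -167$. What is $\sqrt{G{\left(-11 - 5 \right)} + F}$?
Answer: $\sqrt{-352 - 15 i \sqrt{7}} \approx 1.056 - 18.791 i$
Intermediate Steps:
$T{\left(O \right)} = -8$ ($T{\left(O \right)} = -9 + \frac{O}{O} = -9 + 1 = -8$)
$F = - 15 i \sqrt{7}$ ($F = - 3 \sqrt{-8 - 167} = - 3 \sqrt{-175} = - 3 \cdot 5 i \sqrt{7} = - 15 i \sqrt{7} \approx - 39.686 i$)
$\sqrt{G{\left(-11 - 5 \right)} + F} = \sqrt{22 \left(-11 - 5\right) - 15 i \sqrt{7}} = \sqrt{22 \left(-16\right) - 15 i \sqrt{7}} = \sqrt{-352 - 15 i \sqrt{7}}$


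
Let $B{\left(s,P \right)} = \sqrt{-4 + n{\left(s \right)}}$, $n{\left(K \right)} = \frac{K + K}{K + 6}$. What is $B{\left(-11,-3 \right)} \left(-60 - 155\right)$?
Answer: $- 43 \sqrt{10} \approx -135.98$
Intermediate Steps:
$n{\left(K \right)} = \frac{2 K}{6 + K}$
$B{\left(s,P \right)} = \sqrt{-4 + \frac{2 s}{6 + s}}$
$B{\left(-11,-3 \right)} \left(-60 - 155\right) = \sqrt{2} \sqrt{\frac{-12 - -11}{6 - 11}} \left(-60 - 155\right) = \sqrt{2} \sqrt{\frac{-12 + 11}{-5}} \left(-215\right) = \sqrt{2} \sqrt{\left(- \frac{1}{5}\right) \left(-1\right)} \left(-215\right) = \frac{\sqrt{2}}{\sqrt{5}} \left(-215\right) = \sqrt{2} \frac{\sqrt{5}}{5} \left(-215\right) = \frac{\sqrt{10}}{5} \left(-215\right) = - 43 \sqrt{10}$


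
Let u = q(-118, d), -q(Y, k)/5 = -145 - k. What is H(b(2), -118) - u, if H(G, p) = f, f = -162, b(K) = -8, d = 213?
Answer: -1952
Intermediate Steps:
H(G, p) = -162
q(Y, k) = 725 + 5*k (q(Y, k) = -5*(-145 - k) = 725 + 5*k)
u = 1790 (u = 725 + 5*213 = 725 + 1065 = 1790)
H(b(2), -118) - u = -162 - 1*1790 = -162 - 1790 = -1952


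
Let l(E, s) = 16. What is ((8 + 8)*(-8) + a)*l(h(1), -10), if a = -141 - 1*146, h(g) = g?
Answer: -6640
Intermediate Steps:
a = -287 (a = -141 - 146 = -287)
((8 + 8)*(-8) + a)*l(h(1), -10) = ((8 + 8)*(-8) - 287)*16 = (16*(-8) - 287)*16 = (-128 - 287)*16 = -415*16 = -6640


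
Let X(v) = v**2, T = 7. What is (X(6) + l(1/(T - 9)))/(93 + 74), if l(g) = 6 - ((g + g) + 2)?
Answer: 41/167 ≈ 0.24551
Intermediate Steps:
l(g) = 4 - 2*g (l(g) = 6 - (2*g + 2) = 6 - (2 + 2*g) = 6 + (-2 - 2*g) = 4 - 2*g)
(X(6) + l(1/(T - 9)))/(93 + 74) = (6**2 + (4 - 2/(7 - 9)))/(93 + 74) = (36 + (4 - 2/(-2)))/167 = (36 + (4 - 2*(-1/2)))/167 = (36 + (4 + 1))/167 = (36 + 5)/167 = (1/167)*41 = 41/167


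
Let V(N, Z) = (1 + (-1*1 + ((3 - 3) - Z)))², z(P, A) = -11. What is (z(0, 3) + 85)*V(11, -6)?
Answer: 2664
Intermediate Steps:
V(N, Z) = Z² (V(N, Z) = (1 + (-1 + (0 - Z)))² = (1 + (-1 - Z))² = (-Z)² = Z²)
(z(0, 3) + 85)*V(11, -6) = (-11 + 85)*(-6)² = 74*36 = 2664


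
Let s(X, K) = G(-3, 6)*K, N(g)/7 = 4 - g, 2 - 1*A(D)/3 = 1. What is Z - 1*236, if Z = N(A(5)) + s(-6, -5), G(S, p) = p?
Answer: -259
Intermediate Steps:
A(D) = 3 (A(D) = 6 - 3*1 = 6 - 3 = 3)
N(g) = 28 - 7*g (N(g) = 7*(4 - g) = 28 - 7*g)
s(X, K) = 6*K
Z = -23 (Z = (28 - 7*3) + 6*(-5) = (28 - 21) - 30 = 7 - 30 = -23)
Z - 1*236 = -23 - 1*236 = -23 - 236 = -259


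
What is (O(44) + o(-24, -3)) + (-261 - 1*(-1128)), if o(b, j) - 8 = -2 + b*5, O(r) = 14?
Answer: 767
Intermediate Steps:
o(b, j) = 6 + 5*b (o(b, j) = 8 + (-2 + b*5) = 8 + (-2 + 5*b) = 6 + 5*b)
(O(44) + o(-24, -3)) + (-261 - 1*(-1128)) = (14 + (6 + 5*(-24))) + (-261 - 1*(-1128)) = (14 + (6 - 120)) + (-261 + 1128) = (14 - 114) + 867 = -100 + 867 = 767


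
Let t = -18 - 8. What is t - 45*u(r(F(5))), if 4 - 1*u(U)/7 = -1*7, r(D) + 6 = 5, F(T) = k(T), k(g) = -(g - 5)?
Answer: -3491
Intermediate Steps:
k(g) = 5 - g (k(g) = -(-5 + g) = 5 - g)
F(T) = 5 - T
r(D) = -1 (r(D) = -6 + 5 = -1)
u(U) = 77 (u(U) = 28 - (-7)*7 = 28 - 7*(-7) = 28 + 49 = 77)
t = -26
t - 45*u(r(F(5))) = -26 - 45*77 = -26 - 3465 = -3491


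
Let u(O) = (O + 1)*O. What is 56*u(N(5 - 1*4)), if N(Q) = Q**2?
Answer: 112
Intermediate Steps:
u(O) = O*(1 + O) (u(O) = (1 + O)*O = O*(1 + O))
56*u(N(5 - 1*4)) = 56*((5 - 1*4)**2*(1 + (5 - 1*4)**2)) = 56*((5 - 4)**2*(1 + (5 - 4)**2)) = 56*(1**2*(1 + 1**2)) = 56*(1*(1 + 1)) = 56*(1*2) = 56*2 = 112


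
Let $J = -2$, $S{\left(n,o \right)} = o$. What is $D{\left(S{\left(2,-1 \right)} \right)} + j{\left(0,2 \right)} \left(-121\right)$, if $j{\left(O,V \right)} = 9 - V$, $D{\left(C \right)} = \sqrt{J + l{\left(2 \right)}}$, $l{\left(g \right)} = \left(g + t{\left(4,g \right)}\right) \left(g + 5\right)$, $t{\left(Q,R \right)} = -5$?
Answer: $-847 + i \sqrt{23} \approx -847.0 + 4.7958 i$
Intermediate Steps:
$l{\left(g \right)} = \left(-5 + g\right) \left(5 + g\right)$ ($l{\left(g \right)} = \left(g - 5\right) \left(g + 5\right) = \left(-5 + g\right) \left(5 + g\right)$)
$D{\left(C \right)} = i \sqrt{23}$ ($D{\left(C \right)} = \sqrt{-2 - \left(25 - 2^{2}\right)} = \sqrt{-2 + \left(-25 + 4\right)} = \sqrt{-2 - 21} = \sqrt{-23} = i \sqrt{23}$)
$D{\left(S{\left(2,-1 \right)} \right)} + j{\left(0,2 \right)} \left(-121\right) = i \sqrt{23} + \left(9 - 2\right) \left(-121\right) = i \sqrt{23} + 7 \left(-121\right) = i \sqrt{23} - 847 = -847 + i \sqrt{23}$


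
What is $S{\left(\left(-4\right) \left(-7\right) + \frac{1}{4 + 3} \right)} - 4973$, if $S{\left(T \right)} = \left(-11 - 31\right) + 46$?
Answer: $-4969$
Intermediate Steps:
$S{\left(T \right)} = 4$ ($S{\left(T \right)} = -42 + 46 = 4$)
$S{\left(\left(-4\right) \left(-7\right) + \frac{1}{4 + 3} \right)} - 4973 = 4 - 4973 = -4969$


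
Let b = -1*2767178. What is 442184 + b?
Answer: -2324994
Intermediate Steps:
b = -2767178
442184 + b = 442184 - 2767178 = -2324994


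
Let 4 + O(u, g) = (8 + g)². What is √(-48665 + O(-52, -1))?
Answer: 2*I*√12155 ≈ 220.5*I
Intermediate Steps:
O(u, g) = -4 + (8 + g)²
√(-48665 + O(-52, -1)) = √(-48665 + (-4 + (8 - 1)²)) = √(-48665 + (-4 + 7²)) = √(-48665 + (-4 + 49)) = √(-48665 + 45) = √(-48620) = 2*I*√12155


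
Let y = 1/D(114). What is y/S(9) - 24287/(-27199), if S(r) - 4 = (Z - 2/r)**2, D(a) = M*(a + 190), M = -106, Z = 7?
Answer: 3165713041841/3545283029920 ≈ 0.89294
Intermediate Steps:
D(a) = -20140 - 106*a (D(a) = -106*(a + 190) = -106*(190 + a) = -20140 - 106*a)
y = -1/32224 (y = 1/(-20140 - 106*114) = 1/(-20140 - 12084) = 1/(-32224) = -1/32224 ≈ -3.1033e-5)
S(r) = 4 + (7 - 2/r)**2
y/S(9) - 24287/(-27199) = -1/(32224*(53 - 28/9 + 4/9**2)) - 24287/(-27199) = -1/(32224*(53 - 28*1/9 + 4*(1/81))) - 24287*(-1/27199) = -1/(32224*(53 - 28/9 + 4/81)) + 24287/27199 = -1/(32224*4045/81) + 24287/27199 = -1/32224*81/4045 + 24287/27199 = -81/130346080 + 24287/27199 = 3165713041841/3545283029920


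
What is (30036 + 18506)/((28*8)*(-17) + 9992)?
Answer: 24271/3092 ≈ 7.8496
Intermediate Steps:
(30036 + 18506)/((28*8)*(-17) + 9992) = 48542/(224*(-17) + 9992) = 48542/(-3808 + 9992) = 48542/6184 = 48542*(1/6184) = 24271/3092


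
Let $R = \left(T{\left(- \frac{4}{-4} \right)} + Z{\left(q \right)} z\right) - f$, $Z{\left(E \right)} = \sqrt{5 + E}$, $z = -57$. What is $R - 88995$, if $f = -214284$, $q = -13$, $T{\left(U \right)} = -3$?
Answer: $125286 - 114 i \sqrt{2} \approx 1.2529 \cdot 10^{5} - 161.22 i$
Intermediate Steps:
$R = 214281 - 114 i \sqrt{2}$ ($R = \left(-3 + \sqrt{5 - 13} \left(-57\right)\right) - -214284 = \left(-3 + \sqrt{-8} \left(-57\right)\right) + 214284 = \left(-3 + 2 i \sqrt{2} \left(-57\right)\right) + 214284 = \left(-3 - 114 i \sqrt{2}\right) + 214284 = 214281 - 114 i \sqrt{2} \approx 2.1428 \cdot 10^{5} - 161.22 i$)
$R - 88995 = \left(214281 - 114 i \sqrt{2}\right) - 88995 = 125286 - 114 i \sqrt{2}$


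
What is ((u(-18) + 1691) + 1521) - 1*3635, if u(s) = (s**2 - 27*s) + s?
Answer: 369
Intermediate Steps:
u(s) = s**2 - 26*s
((u(-18) + 1691) + 1521) - 1*3635 = ((-18*(-26 - 18) + 1691) + 1521) - 1*3635 = ((-18*(-44) + 1691) + 1521) - 3635 = ((792 + 1691) + 1521) - 3635 = (2483 + 1521) - 3635 = 4004 - 3635 = 369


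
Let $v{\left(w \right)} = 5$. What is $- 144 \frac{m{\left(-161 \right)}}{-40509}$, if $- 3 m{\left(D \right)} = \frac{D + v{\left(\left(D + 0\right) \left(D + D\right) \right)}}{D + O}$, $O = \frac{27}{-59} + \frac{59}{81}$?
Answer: $- \frac{3976128}{3457330625} \approx -0.0011501$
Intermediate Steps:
$O = \frac{1294}{4779}$ ($O = 27 \left(- \frac{1}{59}\right) + 59 \cdot \frac{1}{81} = - \frac{27}{59} + \frac{59}{81} = \frac{1294}{4779} \approx 0.27077$)
$m{\left(D \right)} = - \frac{5 + D}{3 \left(\frac{1294}{4779} + D\right)}$ ($m{\left(D \right)} = - \frac{\left(D + 5\right) \frac{1}{D + \frac{1294}{4779}}}{3} = - \frac{\left(5 + D\right) \frac{1}{\frac{1294}{4779} + D}}{3} = - \frac{\frac{1}{\frac{1294}{4779} + D} \left(5 + D\right)}{3} = - \frac{5 + D}{3 \left(\frac{1294}{4779} + D\right)}$)
$- 144 \frac{m{\left(-161 \right)}}{-40509} = - 144 \frac{1593 \frac{1}{1294 + 4779 \left(-161\right)} \left(-5 - -161\right)}{-40509} = - 144 \frac{1593 \left(-5 + 161\right)}{1294 - 769419} \left(- \frac{1}{40509}\right) = - 144 \cdot 1593 \frac{1}{-768125} \cdot 156 \left(- \frac{1}{40509}\right) = - 144 \cdot 1593 \left(- \frac{1}{768125}\right) 156 \left(- \frac{1}{40509}\right) = - 144 \left(\left(- \frac{248508}{768125}\right) \left(- \frac{1}{40509}\right)\right) = \left(-144\right) \frac{27612}{3457330625} = - \frac{3976128}{3457330625}$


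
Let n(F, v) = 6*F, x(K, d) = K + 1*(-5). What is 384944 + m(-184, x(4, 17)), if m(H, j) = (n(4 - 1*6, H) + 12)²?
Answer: 384944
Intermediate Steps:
x(K, d) = -5 + K (x(K, d) = K - 5 = -5 + K)
m(H, j) = 0 (m(H, j) = (6*(4 - 1*6) + 12)² = (6*(4 - 6) + 12)² = (6*(-2) + 12)² = (-12 + 12)² = 0² = 0)
384944 + m(-184, x(4, 17)) = 384944 + 0 = 384944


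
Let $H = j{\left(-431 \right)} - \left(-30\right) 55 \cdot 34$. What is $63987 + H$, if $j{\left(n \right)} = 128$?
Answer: $120215$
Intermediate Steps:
$H = 56228$ ($H = 128 - \left(-30\right) 55 \cdot 34 = 128 - \left(-1650\right) 34 = 128 - -56100 = 128 + 56100 = 56228$)
$63987 + H = 63987 + 56228 = 120215$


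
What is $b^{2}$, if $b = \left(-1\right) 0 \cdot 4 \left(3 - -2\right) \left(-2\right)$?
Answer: $0$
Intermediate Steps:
$b = 0$ ($b = 0 \cdot 4 \left(3 + 2\right) \left(-2\right) = 0 \cdot 4 \cdot 5 \left(-2\right) = 0 \cdot 20 \left(-2\right) = 0 \left(-40\right) = 0$)
$b^{2} = 0^{2} = 0$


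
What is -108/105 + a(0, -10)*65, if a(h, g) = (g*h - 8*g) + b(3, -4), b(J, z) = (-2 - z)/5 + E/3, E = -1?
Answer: 546347/105 ≈ 5203.3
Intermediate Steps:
b(J, z) = -11/15 - z/5 (b(J, z) = (-2 - z)/5 - 1/3 = (-2 - z)*(⅕) - 1*⅓ = (-⅖ - z/5) - ⅓ = -11/15 - z/5)
a(h, g) = 1/15 - 8*g + g*h (a(h, g) = (g*h - 8*g) + (-11/15 - ⅕*(-4)) = (-8*g + g*h) + (-11/15 + ⅘) = (-8*g + g*h) + 1/15 = 1/15 - 8*g + g*h)
-108/105 + a(0, -10)*65 = -108/105 + (1/15 - 8*(-10) - 10*0)*65 = -108*1/105 + (1/15 + 80 + 0)*65 = -36/35 + (1201/15)*65 = -36/35 + 15613/3 = 546347/105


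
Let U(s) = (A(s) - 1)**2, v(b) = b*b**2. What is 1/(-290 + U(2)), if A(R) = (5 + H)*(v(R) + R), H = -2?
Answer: 1/551 ≈ 0.0018149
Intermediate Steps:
v(b) = b**3
A(R) = 3*R + 3*R**3 (A(R) = (5 - 2)*(R**3 + R) = 3*(R + R**3) = 3*R + 3*R**3)
U(s) = (-1 + 3*s*(1 + s**2))**2 (U(s) = (3*s*(1 + s**2) - 1)**2 = (-1 + 3*s*(1 + s**2))**2)
1/(-290 + U(2)) = 1/(-290 + (-1 + 3*2 + 3*2**3)**2) = 1/(-290 + (-1 + 6 + 3*8)**2) = 1/(-290 + (-1 + 6 + 24)**2) = 1/(-290 + 29**2) = 1/(-290 + 841) = 1/551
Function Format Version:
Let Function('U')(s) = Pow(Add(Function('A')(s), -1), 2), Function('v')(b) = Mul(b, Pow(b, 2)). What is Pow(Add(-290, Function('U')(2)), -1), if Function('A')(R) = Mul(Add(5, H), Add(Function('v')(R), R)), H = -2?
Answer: Rational(1, 551) ≈ 0.0018149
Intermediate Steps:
Function('v')(b) = Pow(b, 3)
Function('A')(R) = Add(Mul(3, R), Mul(3, Pow(R, 3))) (Function('A')(R) = Mul(Add(5, -2), Add(Pow(R, 3), R)) = Mul(3, Add(R, Pow(R, 3))) = Add(Mul(3, R), Mul(3, Pow(R, 3))))
Function('U')(s) = Pow(Add(-1, Mul(3, s, Add(1, Pow(s, 2)))), 2) (Function('U')(s) = Pow(Add(Mul(3, s, Add(1, Pow(s, 2))), -1), 2) = Pow(Add(-1, Mul(3, s, Add(1, Pow(s, 2)))), 2))
Pow(Add(-290, Function('U')(2)), -1) = Pow(Add(-290, Pow(Add(-1, Mul(3, 2), Mul(3, Pow(2, 3))), 2)), -1) = Pow(Add(-290, Pow(Add(-1, 6, Mul(3, 8)), 2)), -1) = Pow(Add(-290, Pow(Add(-1, 6, 24), 2)), -1) = Pow(Add(-290, Pow(29, 2)), -1) = Pow(Add(-290, 841), -1) = Pow(551, -1) = Rational(1, 551)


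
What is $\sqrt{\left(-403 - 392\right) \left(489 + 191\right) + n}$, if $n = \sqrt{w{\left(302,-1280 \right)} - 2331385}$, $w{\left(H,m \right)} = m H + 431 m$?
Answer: $\sqrt{-540600 + 5 i \sqrt{130785}} \approx 1.23 + 735.26 i$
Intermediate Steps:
$w{\left(H,m \right)} = 431 m + H m$ ($w{\left(H,m \right)} = H m + 431 m = 431 m + H m$)
$n = 5 i \sqrt{130785}$ ($n = \sqrt{- 1280 \left(431 + 302\right) - 2331385} = \sqrt{\left(-1280\right) 733 - 2331385} = \sqrt{-938240 - 2331385} = \sqrt{-3269625} = 5 i \sqrt{130785} \approx 1808.2 i$)
$\sqrt{\left(-403 - 392\right) \left(489 + 191\right) + n} = \sqrt{\left(-403 - 392\right) \left(489 + 191\right) + 5 i \sqrt{130785}} = \sqrt{\left(-795\right) 680 + 5 i \sqrt{130785}} = \sqrt{-540600 + 5 i \sqrt{130785}}$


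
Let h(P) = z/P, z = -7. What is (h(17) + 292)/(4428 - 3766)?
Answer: 4957/11254 ≈ 0.44047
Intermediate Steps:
h(P) = -7/P
(h(17) + 292)/(4428 - 3766) = (-7/17 + 292)/(4428 - 3766) = (-7*1/17 + 292)/662 = (-7/17 + 292)*(1/662) = (4957/17)*(1/662) = 4957/11254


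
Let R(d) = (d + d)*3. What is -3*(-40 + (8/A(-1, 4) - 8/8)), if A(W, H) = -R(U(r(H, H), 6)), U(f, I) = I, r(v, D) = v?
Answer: 371/3 ≈ 123.67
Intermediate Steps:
R(d) = 6*d (R(d) = (2*d)*3 = 6*d)
A(W, H) = -36 (A(W, H) = -6*6 = -1*36 = -36)
-3*(-40 + (8/A(-1, 4) - 8/8)) = -3*(-40 + (8/(-36) - 8/8)) = -3*(-40 + (8*(-1/36) - 8*⅛)) = -3*(-40 + (-2/9 - 1)) = -3*(-40 - 11/9) = -3*(-371/9) = 371/3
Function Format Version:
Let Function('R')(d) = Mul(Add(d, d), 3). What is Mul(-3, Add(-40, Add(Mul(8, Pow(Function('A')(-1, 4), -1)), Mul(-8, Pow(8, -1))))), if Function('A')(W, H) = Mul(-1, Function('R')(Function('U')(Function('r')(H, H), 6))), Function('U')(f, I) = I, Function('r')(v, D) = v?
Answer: Rational(371, 3) ≈ 123.67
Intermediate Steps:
Function('R')(d) = Mul(6, d) (Function('R')(d) = Mul(Mul(2, d), 3) = Mul(6, d))
Function('A')(W, H) = -36 (Function('A')(W, H) = Mul(-1, Mul(6, 6)) = Mul(-1, 36) = -36)
Mul(-3, Add(-40, Add(Mul(8, Pow(Function('A')(-1, 4), -1)), Mul(-8, Pow(8, -1))))) = Mul(-3, Add(-40, Add(Mul(8, Pow(-36, -1)), Mul(-8, Pow(8, -1))))) = Mul(-3, Add(-40, Add(Mul(8, Rational(-1, 36)), Mul(-8, Rational(1, 8))))) = Mul(-3, Add(-40, Add(Rational(-2, 9), -1))) = Mul(-3, Add(-40, Rational(-11, 9))) = Mul(-3, Rational(-371, 9)) = Rational(371, 3)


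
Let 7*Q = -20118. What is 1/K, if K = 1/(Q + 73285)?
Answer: 70411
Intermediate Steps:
Q = -2874 (Q = (⅐)*(-20118) = -2874)
K = 1/70411 (K = 1/(-2874 + 73285) = 1/70411 ≈ 1.4202e-5)
1/K = 1/(1/70411) = 70411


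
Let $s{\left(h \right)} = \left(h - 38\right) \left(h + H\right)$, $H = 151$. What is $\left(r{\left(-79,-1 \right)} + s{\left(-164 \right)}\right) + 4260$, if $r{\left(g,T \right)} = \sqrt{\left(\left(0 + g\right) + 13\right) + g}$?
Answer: $6886 + i \sqrt{145} \approx 6886.0 + 12.042 i$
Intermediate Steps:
$r{\left(g,T \right)} = \sqrt{13 + 2 g}$ ($r{\left(g,T \right)} = \sqrt{\left(g + 13\right) + g} = \sqrt{\left(13 + g\right) + g} = \sqrt{13 + 2 g}$)
$s{\left(h \right)} = \left(-38 + h\right) \left(151 + h\right)$ ($s{\left(h \right)} = \left(h - 38\right) \left(h + 151\right) = \left(-38 + h\right) \left(151 + h\right)$)
$\left(r{\left(-79,-1 \right)} + s{\left(-164 \right)}\right) + 4260 = \left(\sqrt{13 + 2 \left(-79\right)} + \left(-5738 + \left(-164\right)^{2} + 113 \left(-164\right)\right)\right) + 4260 = \left(\sqrt{13 - 158} - -2626\right) + 4260 = \left(\sqrt{-145} + 2626\right) + 4260 = \left(i \sqrt{145} + 2626\right) + 4260 = \left(2626 + i \sqrt{145}\right) + 4260 = 6886 + i \sqrt{145}$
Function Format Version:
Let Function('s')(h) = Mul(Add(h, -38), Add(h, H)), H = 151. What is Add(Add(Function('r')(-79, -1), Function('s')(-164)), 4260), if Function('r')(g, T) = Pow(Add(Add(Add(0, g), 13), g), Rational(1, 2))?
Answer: Add(6886, Mul(I, Pow(145, Rational(1, 2)))) ≈ Add(6886.0, Mul(12.042, I))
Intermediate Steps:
Function('r')(g, T) = Pow(Add(13, Mul(2, g)), Rational(1, 2)) (Function('r')(g, T) = Pow(Add(Add(g, 13), g), Rational(1, 2)) = Pow(Add(Add(13, g), g), Rational(1, 2)) = Pow(Add(13, Mul(2, g)), Rational(1, 2)))
Function('s')(h) = Mul(Add(-38, h), Add(151, h)) (Function('s')(h) = Mul(Add(h, -38), Add(h, 151)) = Mul(Add(-38, h), Add(151, h)))
Add(Add(Function('r')(-79, -1), Function('s')(-164)), 4260) = Add(Add(Pow(Add(13, Mul(2, -79)), Rational(1, 2)), Add(-5738, Pow(-164, 2), Mul(113, -164))), 4260) = Add(Add(Pow(Add(13, -158), Rational(1, 2)), Add(-5738, 26896, -18532)), 4260) = Add(Add(Pow(-145, Rational(1, 2)), 2626), 4260) = Add(Add(Mul(I, Pow(145, Rational(1, 2))), 2626), 4260) = Add(Add(2626, Mul(I, Pow(145, Rational(1, 2)))), 4260) = Add(6886, Mul(I, Pow(145, Rational(1, 2))))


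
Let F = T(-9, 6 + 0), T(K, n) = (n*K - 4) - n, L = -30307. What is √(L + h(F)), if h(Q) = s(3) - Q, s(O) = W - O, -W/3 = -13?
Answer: I*√30207 ≈ 173.8*I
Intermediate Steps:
W = 39 (W = -3*(-13) = 39)
s(O) = 39 - O
T(K, n) = -4 - n + K*n (T(K, n) = (K*n - 4) - n = (-4 + K*n) - n = -4 - n + K*n)
F = -64 (F = -4 - (6 + 0) - 9*(6 + 0) = -4 - 1*6 - 9*6 = -4 - 6 - 54 = -64)
h(Q) = 36 - Q (h(Q) = (39 - 1*3) - Q = (39 - 3) - Q = 36 - Q)
√(L + h(F)) = √(-30307 + (36 - 1*(-64))) = √(-30307 + (36 + 64)) = √(-30307 + 100) = √(-30207) = I*√30207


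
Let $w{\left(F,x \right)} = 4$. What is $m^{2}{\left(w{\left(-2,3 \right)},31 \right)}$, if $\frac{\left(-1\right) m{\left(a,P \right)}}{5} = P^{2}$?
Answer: $23088025$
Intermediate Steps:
$m{\left(a,P \right)} = - 5 P^{2}$
$m^{2}{\left(w{\left(-2,3 \right)},31 \right)} = \left(- 5 \cdot 31^{2}\right)^{2} = \left(\left(-5\right) 961\right)^{2} = \left(-4805\right)^{2} = 23088025$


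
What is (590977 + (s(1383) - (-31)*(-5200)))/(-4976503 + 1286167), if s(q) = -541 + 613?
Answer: -143283/1230112 ≈ -0.11648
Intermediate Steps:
s(q) = 72
(590977 + (s(1383) - (-31)*(-5200)))/(-4976503 + 1286167) = (590977 + (72 - (-31)*(-5200)))/(-4976503 + 1286167) = (590977 + (72 - 1*161200))/(-3690336) = (590977 + (72 - 161200))*(-1/3690336) = (590977 - 161128)*(-1/3690336) = 429849*(-1/3690336) = -143283/1230112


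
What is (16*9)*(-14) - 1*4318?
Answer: -6334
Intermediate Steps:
(16*9)*(-14) - 1*4318 = 144*(-14) - 4318 = -2016 - 4318 = -6334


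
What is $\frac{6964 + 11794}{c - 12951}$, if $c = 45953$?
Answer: $\frac{9379}{16501} \approx 0.56839$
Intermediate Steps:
$\frac{6964 + 11794}{c - 12951} = \frac{6964 + 11794}{45953 - 12951} = \frac{18758}{45953 - 12951} = \frac{18758}{33002} = 18758 \cdot \frac{1}{33002} = \frac{9379}{16501}$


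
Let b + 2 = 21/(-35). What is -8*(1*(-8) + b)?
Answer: 424/5 ≈ 84.800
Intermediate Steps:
b = -13/5 (b = -2 + 21/(-35) = -2 + 21*(-1/35) = -2 - ⅗ = -13/5 ≈ -2.6000)
-8*(1*(-8) + b) = -8*(1*(-8) - 13/5) = -8*(-8 - 13/5) = -8*(-53/5) = 424/5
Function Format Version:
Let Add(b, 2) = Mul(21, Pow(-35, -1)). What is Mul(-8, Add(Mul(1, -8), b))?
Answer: Rational(424, 5) ≈ 84.800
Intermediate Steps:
b = Rational(-13, 5) (b = Add(-2, Mul(21, Pow(-35, -1))) = Add(-2, Mul(21, Rational(-1, 35))) = Add(-2, Rational(-3, 5)) = Rational(-13, 5) ≈ -2.6000)
Mul(-8, Add(Mul(1, -8), b)) = Mul(-8, Add(Mul(1, -8), Rational(-13, 5))) = Mul(-8, Add(-8, Rational(-13, 5))) = Mul(-8, Rational(-53, 5)) = Rational(424, 5)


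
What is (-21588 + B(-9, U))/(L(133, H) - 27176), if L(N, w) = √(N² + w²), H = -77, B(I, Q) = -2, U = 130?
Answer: 293364920/369255679 + 75565*√482/369255679 ≈ 0.79897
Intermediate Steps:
(-21588 + B(-9, U))/(L(133, H) - 27176) = (-21588 - 2)/(√(133² + (-77)²) - 27176) = -21590/(√(17689 + 5929) - 27176) = -21590/(√23618 - 27176) = -21590/(7*√482 - 27176) = -21590/(-27176 + 7*√482)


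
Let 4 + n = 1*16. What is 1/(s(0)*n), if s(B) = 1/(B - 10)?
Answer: -5/6 ≈ -0.83333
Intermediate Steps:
s(B) = 1/(-10 + B)
n = 12 (n = -4 + 1*16 = -4 + 16 = 12)
1/(s(0)*n) = 1/(12/(-10 + 0)) = 1/(12/(-10)) = 1/(-1/10*12) = 1/(-6/5) = -5/6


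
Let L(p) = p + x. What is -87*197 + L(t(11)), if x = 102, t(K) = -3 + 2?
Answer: -17038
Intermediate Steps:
t(K) = -1
L(p) = 102 + p (L(p) = p + 102 = 102 + p)
-87*197 + L(t(11)) = -87*197 + (102 - 1) = -17139 + 101 = -17038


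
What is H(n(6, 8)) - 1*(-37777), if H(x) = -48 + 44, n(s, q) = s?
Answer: 37773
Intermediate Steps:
H(x) = -4
H(n(6, 8)) - 1*(-37777) = -4 - 1*(-37777) = -4 + 37777 = 37773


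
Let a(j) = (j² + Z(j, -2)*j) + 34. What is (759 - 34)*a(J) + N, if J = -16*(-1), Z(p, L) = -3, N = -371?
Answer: 175079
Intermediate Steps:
J = 16
a(j) = 34 + j² - 3*j (a(j) = (j² - 3*j) + 34 = 34 + j² - 3*j)
(759 - 34)*a(J) + N = (759 - 34)*(34 + 16² - 3*16) - 371 = 725*(34 + 256 - 48) - 371 = 725*242 - 371 = 175450 - 371 = 175079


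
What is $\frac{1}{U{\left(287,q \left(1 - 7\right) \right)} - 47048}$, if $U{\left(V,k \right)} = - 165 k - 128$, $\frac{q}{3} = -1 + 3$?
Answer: $- \frac{1}{41236} \approx -2.4251 \cdot 10^{-5}$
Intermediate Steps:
$q = 6$ ($q = 3 \left(-1 + 3\right) = 3 \cdot 2 = 6$)
$U{\left(V,k \right)} = -128 - 165 k$
$\frac{1}{U{\left(287,q \left(1 - 7\right) \right)} - 47048} = \frac{1}{\left(-128 - 165 \cdot 6 \left(1 - 7\right)\right) - 47048} = \frac{1}{\left(-128 - 165 \cdot 6 \left(-6\right)\right) - 47048} = \frac{1}{\left(-128 - -5940\right) - 47048} = \frac{1}{\left(-128 + 5940\right) - 47048} = \frac{1}{5812 - 47048} = \frac{1}{-41236} = - \frac{1}{41236}$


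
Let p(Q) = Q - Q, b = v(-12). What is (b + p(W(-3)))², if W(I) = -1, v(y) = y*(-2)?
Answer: 576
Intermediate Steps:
v(y) = -2*y
b = 24 (b = -2*(-12) = 24)
p(Q) = 0
(b + p(W(-3)))² = (24 + 0)² = 24² = 576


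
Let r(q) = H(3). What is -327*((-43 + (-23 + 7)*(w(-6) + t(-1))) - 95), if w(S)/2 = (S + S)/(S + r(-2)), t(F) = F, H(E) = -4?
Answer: 262254/5 ≈ 52451.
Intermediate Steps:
r(q) = -4
w(S) = 4*S/(-4 + S) (w(S) = 2*((S + S)/(S - 4)) = 2*((2*S)/(-4 + S)) = 2*(2*S/(-4 + S)) = 4*S/(-4 + S))
-327*((-43 + (-23 + 7)*(w(-6) + t(-1))) - 95) = -327*((-43 + (-23 + 7)*(4*(-6)/(-4 - 6) - 1)) - 95) = -327*((-43 - 16*(4*(-6)/(-10) - 1)) - 95) = -327*((-43 - 16*(4*(-6)*(-1/10) - 1)) - 95) = -327*((-43 - 16*(12/5 - 1)) - 95) = -327*((-43 - 16*7/5) - 95) = -327*((-43 - 112/5) - 95) = -327*(-327/5 - 95) = -327*(-802/5) = 262254/5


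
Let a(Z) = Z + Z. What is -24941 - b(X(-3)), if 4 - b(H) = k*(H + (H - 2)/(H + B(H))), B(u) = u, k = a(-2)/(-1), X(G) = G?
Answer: -74861/3 ≈ -24954.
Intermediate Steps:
a(Z) = 2*Z
k = 4 (k = (2*(-2))/(-1) = -4*(-1) = 4)
b(H) = 4 - 4*H - 2*(-2 + H)/H (b(H) = 4 - 4*(H + (H - 2)/(H + H)) = 4 - 4*(H + (-2 + H)/((2*H))) = 4 - 4*(H + (-2 + H)*(1/(2*H))) = 4 - 4*(H + (-2 + H)/(2*H)) = 4 - (4*H + 2*(-2 + H)/H) = 4 + (-4*H - 2*(-2 + H)/H) = 4 - 4*H - 2*(-2 + H)/H)
-24941 - b(X(-3)) = -24941 - (2 - 4*(-3) + 4/(-3)) = -24941 - (2 + 12 + 4*(-⅓)) = -24941 - (2 + 12 - 4/3) = -24941 - 1*38/3 = -24941 - 38/3 = -74861/3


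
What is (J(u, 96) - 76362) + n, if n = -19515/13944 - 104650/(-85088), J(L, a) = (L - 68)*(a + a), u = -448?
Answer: -4336393032541/24718064 ≈ -1.7543e+5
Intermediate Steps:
J(L, a) = 2*a*(-68 + L) (J(L, a) = (-68 + L)*(2*a) = 2*a*(-68 + L))
n = -4192765/24718064 (n = -19515*1/13944 - 104650*(-1/85088) = -6505/4648 + 52325/42544 = -4192765/24718064 ≈ -0.16962)
(J(u, 96) - 76362) + n = (2*96*(-68 - 448) - 76362) - 4192765/24718064 = (2*96*(-516) - 76362) - 4192765/24718064 = (-99072 - 76362) - 4192765/24718064 = -175434 - 4192765/24718064 = -4336393032541/24718064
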